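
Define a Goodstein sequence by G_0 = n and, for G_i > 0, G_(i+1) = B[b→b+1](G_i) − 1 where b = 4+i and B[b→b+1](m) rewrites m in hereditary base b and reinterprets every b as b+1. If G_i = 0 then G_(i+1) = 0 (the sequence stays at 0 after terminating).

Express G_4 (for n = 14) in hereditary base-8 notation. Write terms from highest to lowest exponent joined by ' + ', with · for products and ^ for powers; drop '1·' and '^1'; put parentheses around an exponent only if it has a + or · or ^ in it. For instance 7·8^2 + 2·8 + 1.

(0) 14|_4 = 3·4 + 2 ↦ 3·5 + 2|_5 = 17 ⇒ 16
(1) 16|_5 = 3·5 + 1 ↦ 3·6 + 1|_6 = 19 ⇒ 18
(2) 18|_6 = 3·6 ↦ 3·7|_7 = 21 ⇒ 20
(3) 20|_7 = 2·7 + 6 ↦ 2·8 + 6|_8 = 22 ⇒ 21

2·8 + 5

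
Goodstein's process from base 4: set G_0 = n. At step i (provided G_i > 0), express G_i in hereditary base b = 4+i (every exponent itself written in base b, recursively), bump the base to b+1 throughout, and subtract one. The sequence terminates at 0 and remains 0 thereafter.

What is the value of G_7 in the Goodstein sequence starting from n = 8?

base 4: 8 = 2·4; at 5: 2·5 = 10; next = 9
base 5: 9 = 5 + 4; at 6: 6 + 4 = 10; next = 9
base 6: 9 = 6 + 3; at 7: 7 + 3 = 10; next = 9
base 7: 9 = 7 + 2; at 8: 8 + 2 = 10; next = 9
base 8: 9 = 8 + 1; at 9: 9 + 1 = 10; next = 9
base 9: 9 = 9; at 10: 10 = 10; next = 9
base 10: 9 = 9; at 11: 9 = 9; next = 8

8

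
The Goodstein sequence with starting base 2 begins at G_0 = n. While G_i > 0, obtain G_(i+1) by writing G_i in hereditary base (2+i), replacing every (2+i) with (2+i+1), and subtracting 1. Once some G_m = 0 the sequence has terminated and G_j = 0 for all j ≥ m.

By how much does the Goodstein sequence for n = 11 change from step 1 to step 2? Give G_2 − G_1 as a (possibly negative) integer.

i=0: 11 = 2^(2 + 1) + 2 + 1 (b=2); 2→3: 3^(3 + 1) + 3 + 1 = 85; 85−1 = 84
i=1: 84 = 3^(3 + 1) + 3 (b=3); 3→4: 4^(4 + 1) + 4 = 1028; 1028−1 = 1027

943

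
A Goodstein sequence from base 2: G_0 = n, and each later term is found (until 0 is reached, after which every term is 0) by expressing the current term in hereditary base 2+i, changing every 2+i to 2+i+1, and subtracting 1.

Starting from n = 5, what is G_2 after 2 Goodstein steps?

255

5 —HB2→ 2^2 + 1 —bump→ 3^3 + 1 = 28 —(−1)→ 27
27 —HB3→ 3^3 —bump→ 4^4 = 256 —(−1)→ 255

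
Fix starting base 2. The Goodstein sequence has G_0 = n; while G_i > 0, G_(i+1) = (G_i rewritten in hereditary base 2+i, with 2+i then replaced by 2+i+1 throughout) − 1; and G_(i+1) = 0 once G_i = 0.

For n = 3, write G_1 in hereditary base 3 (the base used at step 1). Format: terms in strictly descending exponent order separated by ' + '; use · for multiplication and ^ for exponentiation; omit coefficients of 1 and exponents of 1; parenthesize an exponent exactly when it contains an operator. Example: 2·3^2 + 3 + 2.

step 0: 3 = 2 + 1; sub 3 for 2: 3 + 1; = 4; G_1 = 4−1 = 3
step 1: 3 = 3; sub 4 for 3: 4; = 4; G_2 = 4−1 = 3

3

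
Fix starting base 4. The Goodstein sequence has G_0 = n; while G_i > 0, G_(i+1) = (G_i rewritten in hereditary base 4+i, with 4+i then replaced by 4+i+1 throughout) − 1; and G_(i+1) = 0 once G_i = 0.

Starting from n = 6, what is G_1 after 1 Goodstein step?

i=0: 6 = 4 + 2 (b=4); 4→5: 5 + 2 = 7; 7−1 = 6
i=1: 6 = 5 + 1 (b=5); 5→6: 6 + 1 = 7; 7−1 = 6

6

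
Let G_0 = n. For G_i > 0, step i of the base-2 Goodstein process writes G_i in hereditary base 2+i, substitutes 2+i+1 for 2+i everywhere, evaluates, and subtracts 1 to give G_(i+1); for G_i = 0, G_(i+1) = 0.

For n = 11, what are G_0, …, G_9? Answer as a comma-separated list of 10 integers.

step 0: 11 = 2^(2 + 1) + 2 + 1; sub 3 for 2: 3^(3 + 1) + 3 + 1; = 85; G_1 = 85−1 = 84
step 1: 84 = 3^(3 + 1) + 3; sub 4 for 3: 4^(4 + 1) + 4; = 1028; G_2 = 1028−1 = 1027
step 2: 1027 = 4^(4 + 1) + 3; sub 5 for 4: 5^(5 + 1) + 3; = 15628; G_3 = 15628−1 = 15627
step 3: 15627 = 5^(5 + 1) + 2; sub 6 for 5: 6^(6 + 1) + 2; = 279938; G_4 = 279938−1 = 279937
step 4: 279937 = 6^(6 + 1) + 1; sub 7 for 6: 7^(7 + 1) + 1; = 5764802; G_5 = 5764802−1 = 5764801
step 5: 5764801 = 7^(7 + 1); sub 8 for 7: 8^(8 + 1); = 134217728; G_6 = 134217728−1 = 134217727
step 6: 134217727 = 7·8^8 + 7·8^7 + 7·8^6 + 7·8^5 + 7·8^4 + 7·8^3 + 7·8^2 + 7·8 + 7; sub 9 for 8: 7·9^9 + 7·9^7 + 7·9^6 + 7·9^5 + 7·9^4 + 7·9^3 + 7·9^2 + 7·9 + 7; = 2749609303; G_7 = 2749609303−1 = 2749609302
step 7: 2749609302 = 7·9^9 + 7·9^7 + 7·9^6 + 7·9^5 + 7·9^4 + 7·9^3 + 7·9^2 + 7·9 + 6; sub 10 for 9: 7·10^10 + 7·10^7 + 7·10^6 + 7·10^5 + 7·10^4 + 7·10^3 + 7·10^2 + 7·10 + 6; = 70077777776; G_8 = 70077777776−1 = 70077777775
step 8: 70077777775 = 7·10^10 + 7·10^7 + 7·10^6 + 7·10^5 + 7·10^4 + 7·10^3 + 7·10^2 + 7·10 + 5; sub 11 for 10: 7·11^11 + 7·11^7 + 7·11^6 + 7·11^5 + 7·11^4 + 7·11^3 + 7·11^2 + 7·11 + 5; = 1997331745491; G_9 = 1997331745491−1 = 1997331745490

11, 84, 1027, 15627, 279937, 5764801, 134217727, 2749609302, 70077777775, 1997331745490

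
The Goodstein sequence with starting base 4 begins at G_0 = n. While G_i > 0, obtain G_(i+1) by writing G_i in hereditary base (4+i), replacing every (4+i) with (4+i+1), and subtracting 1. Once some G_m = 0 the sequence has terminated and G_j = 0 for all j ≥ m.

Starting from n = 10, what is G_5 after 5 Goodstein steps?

10 —HB4→ 2·4 + 2 —bump→ 2·5 + 2 = 12 —(−1)→ 11
11 —HB5→ 2·5 + 1 —bump→ 2·6 + 1 = 13 —(−1)→ 12
12 —HB6→ 2·6 —bump→ 2·7 = 14 —(−1)→ 13
13 —HB7→ 7 + 6 —bump→ 8 + 6 = 14 —(−1)→ 13
13 —HB8→ 8 + 5 —bump→ 9 + 5 = 14 —(−1)→ 13
13 —HB9→ 9 + 4 —bump→ 10 + 4 = 14 —(−1)→ 13

13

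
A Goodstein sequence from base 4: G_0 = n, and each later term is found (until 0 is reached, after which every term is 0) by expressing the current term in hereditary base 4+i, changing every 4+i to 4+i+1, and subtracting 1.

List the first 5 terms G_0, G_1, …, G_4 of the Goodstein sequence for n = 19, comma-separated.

19, 27, 37, 49, 63

G_0 = 19. HB_4(19) = 4^2 + 3. Bump = 28. G_1 = 27.
G_1 = 27. HB_5(27) = 5^2 + 2. Bump = 38. G_2 = 37.
G_2 = 37. HB_6(37) = 6^2 + 1. Bump = 50. G_3 = 49.
G_3 = 49. HB_7(49) = 7^2. Bump = 64. G_4 = 63.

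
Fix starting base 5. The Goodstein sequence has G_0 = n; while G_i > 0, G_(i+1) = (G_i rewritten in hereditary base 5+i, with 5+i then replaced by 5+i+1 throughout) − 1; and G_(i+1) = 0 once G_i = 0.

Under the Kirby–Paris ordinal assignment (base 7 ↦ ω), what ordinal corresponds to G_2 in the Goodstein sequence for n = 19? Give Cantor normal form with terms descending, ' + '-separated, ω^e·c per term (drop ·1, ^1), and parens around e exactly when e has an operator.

ω·3 + 2

G_0=19  [base 5] 3·5 + 4  →[5↦6]→  3·6 + 4 = 22  −1 ⇒ G_1=21
G_1=21  [base 6] 3·6 + 3  →[6↦7]→  3·7 + 3 = 24  −1 ⇒ G_2=23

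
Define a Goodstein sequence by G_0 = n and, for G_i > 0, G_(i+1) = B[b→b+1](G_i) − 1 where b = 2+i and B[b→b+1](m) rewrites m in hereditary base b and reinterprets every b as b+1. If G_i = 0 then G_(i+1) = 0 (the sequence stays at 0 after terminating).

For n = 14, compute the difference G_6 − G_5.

128542131

G_0=14  [base 2] 2^(2 + 1) + 2^2 + 2  →[2↦3]→  3^(3 + 1) + 3^3 + 3 = 111  −1 ⇒ G_1=110
G_1=110  [base 3] 3^(3 + 1) + 3^3 + 2  →[3↦4]→  4^(4 + 1) + 4^4 + 2 = 1282  −1 ⇒ G_2=1281
G_2=1281  [base 4] 4^(4 + 1) + 4^4 + 1  →[4↦5]→  5^(5 + 1) + 5^5 + 1 = 18751  −1 ⇒ G_3=18750
G_3=18750  [base 5] 5^(5 + 1) + 5^5  →[5↦6]→  6^(6 + 1) + 6^6 = 326592  −1 ⇒ G_4=326591
G_4=326591  [base 6] 6^(6 + 1) + 5·6^5 + 5·6^4 + 5·6^3 + 5·6^2 + 5·6 + 5  →[6↦7]→  7^(7 + 1) + 5·7^5 + 5·7^4 + 5·7^3 + 5·7^2 + 5·7 + 5 = 5862841  −1 ⇒ G_5=5862840
G_5=5862840  [base 7] 7^(7 + 1) + 5·7^5 + 5·7^4 + 5·7^3 + 5·7^2 + 5·7 + 4  →[7↦8]→  8^(8 + 1) + 5·8^5 + 5·8^4 + 5·8^3 + 5·8^2 + 5·8 + 4 = 134404972  −1 ⇒ G_6=134404971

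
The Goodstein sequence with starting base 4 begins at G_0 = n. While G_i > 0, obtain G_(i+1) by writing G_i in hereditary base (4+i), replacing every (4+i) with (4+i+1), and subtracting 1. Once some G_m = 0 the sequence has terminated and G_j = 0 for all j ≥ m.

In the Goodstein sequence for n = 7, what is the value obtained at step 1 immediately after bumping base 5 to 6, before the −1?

8

i=0: 7 = 4 + 3 (b=4); 4→5: 5 + 3 = 8; 8−1 = 7
i=1: 7 = 5 + 2 (b=5); 5→6: 6 + 2 = 8; 8−1 = 7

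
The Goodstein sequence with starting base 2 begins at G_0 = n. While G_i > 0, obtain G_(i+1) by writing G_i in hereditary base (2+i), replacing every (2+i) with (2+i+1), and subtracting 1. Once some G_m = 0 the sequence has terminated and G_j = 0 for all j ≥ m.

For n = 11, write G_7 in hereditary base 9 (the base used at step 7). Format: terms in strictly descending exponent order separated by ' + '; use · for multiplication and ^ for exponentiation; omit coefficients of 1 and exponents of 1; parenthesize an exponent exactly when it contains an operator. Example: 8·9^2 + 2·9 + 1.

G_0 = 11. HB_2(11) = 2^(2 + 1) + 2 + 1. Bump = 85. G_1 = 84.
G_1 = 84. HB_3(84) = 3^(3 + 1) + 3. Bump = 1028. G_2 = 1027.
G_2 = 1027. HB_4(1027) = 4^(4 + 1) + 3. Bump = 15628. G_3 = 15627.
G_3 = 15627. HB_5(15627) = 5^(5 + 1) + 2. Bump = 279938. G_4 = 279937.
G_4 = 279937. HB_6(279937) = 6^(6 + 1) + 1. Bump = 5764802. G_5 = 5764801.
G_5 = 5764801. HB_7(5764801) = 7^(7 + 1). Bump = 134217728. G_6 = 134217727.
G_6 = 134217727. HB_8(134217727) = 7·8^8 + 7·8^7 + 7·8^6 + 7·8^5 + 7·8^4 + 7·8^3 + 7·8^2 + 7·8 + 7. Bump = 2749609303. G_7 = 2749609302.
G_7 = 2749609302. HB_9(2749609302) = 7·9^9 + 7·9^7 + 7·9^6 + 7·9^5 + 7·9^4 + 7·9^3 + 7·9^2 + 7·9 + 6. Bump = 70077777776. G_8 = 70077777775.

7·9^9 + 7·9^7 + 7·9^6 + 7·9^5 + 7·9^4 + 7·9^3 + 7·9^2 + 7·9 + 6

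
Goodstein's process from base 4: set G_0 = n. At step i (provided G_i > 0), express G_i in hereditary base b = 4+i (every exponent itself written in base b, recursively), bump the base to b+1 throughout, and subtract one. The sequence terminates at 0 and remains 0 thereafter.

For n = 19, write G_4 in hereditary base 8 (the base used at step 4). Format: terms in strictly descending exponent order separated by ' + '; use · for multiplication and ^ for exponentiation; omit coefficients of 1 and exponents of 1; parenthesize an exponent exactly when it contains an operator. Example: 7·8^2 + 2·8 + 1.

7·8 + 7

19 —HB4→ 4^2 + 3 —bump→ 5^2 + 3 = 28 —(−1)→ 27
27 —HB5→ 5^2 + 2 —bump→ 6^2 + 2 = 38 —(−1)→ 37
37 —HB6→ 6^2 + 1 —bump→ 7^2 + 1 = 50 —(−1)→ 49
49 —HB7→ 7^2 —bump→ 8^2 = 64 —(−1)→ 63
63 —HB8→ 7·8 + 7 —bump→ 7·9 + 7 = 70 —(−1)→ 69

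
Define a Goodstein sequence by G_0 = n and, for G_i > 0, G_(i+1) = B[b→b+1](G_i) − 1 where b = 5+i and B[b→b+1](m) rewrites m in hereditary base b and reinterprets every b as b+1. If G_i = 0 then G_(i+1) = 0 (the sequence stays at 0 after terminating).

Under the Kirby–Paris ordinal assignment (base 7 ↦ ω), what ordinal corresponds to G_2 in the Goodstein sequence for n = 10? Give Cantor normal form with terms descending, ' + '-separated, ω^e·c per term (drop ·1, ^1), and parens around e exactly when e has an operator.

G_0=10  [base 5] 2·5  →[5↦6]→  2·6 = 12  −1 ⇒ G_1=11
G_1=11  [base 6] 6 + 5  →[6↦7]→  7 + 5 = 12  −1 ⇒ G_2=11
G_2=11  [base 7] 7 + 4  →[7↦8]→  8 + 4 = 12  −1 ⇒ G_3=11

ω + 4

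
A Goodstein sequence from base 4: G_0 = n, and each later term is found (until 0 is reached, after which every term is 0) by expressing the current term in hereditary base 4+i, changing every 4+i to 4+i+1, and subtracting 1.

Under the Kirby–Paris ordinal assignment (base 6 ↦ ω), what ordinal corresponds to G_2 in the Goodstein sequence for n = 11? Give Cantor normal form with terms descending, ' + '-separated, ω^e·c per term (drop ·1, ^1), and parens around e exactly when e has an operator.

G_0 = 11. HB_4(11) = 2·4 + 3. Bump = 13. G_1 = 12.
G_1 = 12. HB_5(12) = 2·5 + 2. Bump = 14. G_2 = 13.
G_2 = 13. HB_6(13) = 2·6 + 1. Bump = 15. G_3 = 14.

ω·2 + 1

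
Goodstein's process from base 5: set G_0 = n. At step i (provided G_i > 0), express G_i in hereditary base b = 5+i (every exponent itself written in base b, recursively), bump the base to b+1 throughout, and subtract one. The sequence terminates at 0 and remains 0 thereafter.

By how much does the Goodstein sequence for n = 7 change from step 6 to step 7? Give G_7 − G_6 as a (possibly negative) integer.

-1

[0] 7 ≡ 5 + 2 (base 5). Lift 6: 8. −1: 7.
[1] 7 ≡ 6 + 1 (base 6). Lift 7: 8. −1: 7.
[2] 7 ≡ 7 (base 7). Lift 8: 8. −1: 7.
[3] 7 ≡ 7 (base 8). Lift 9: 7. −1: 6.
[4] 6 ≡ 6 (base 9). Lift 10: 6. −1: 5.
[5] 5 ≡ 5 (base 10). Lift 11: 5. −1: 4.
[6] 4 ≡ 4 (base 11). Lift 12: 4. −1: 3.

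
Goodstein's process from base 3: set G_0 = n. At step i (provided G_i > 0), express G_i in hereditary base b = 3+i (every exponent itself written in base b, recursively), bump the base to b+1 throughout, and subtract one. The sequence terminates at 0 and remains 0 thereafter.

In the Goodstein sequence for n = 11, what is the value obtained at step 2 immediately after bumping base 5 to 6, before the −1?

36

base 3: 11 = 3^2 + 2; at 4: 4^2 + 2 = 18; next = 17
base 4: 17 = 4^2 + 1; at 5: 5^2 + 1 = 26; next = 25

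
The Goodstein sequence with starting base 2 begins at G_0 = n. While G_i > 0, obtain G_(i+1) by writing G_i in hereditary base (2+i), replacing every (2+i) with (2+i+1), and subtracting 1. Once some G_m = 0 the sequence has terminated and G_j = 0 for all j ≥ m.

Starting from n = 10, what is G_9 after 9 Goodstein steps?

1426559238830

(0) 10|_2 = 2^(2 + 1) + 2 ↦ 3^(3 + 1) + 3|_3 = 84 ⇒ 83
(1) 83|_3 = 3^(3 + 1) + 2 ↦ 4^(4 + 1) + 2|_4 = 1026 ⇒ 1025
(2) 1025|_4 = 4^(4 + 1) + 1 ↦ 5^(5 + 1) + 1|_5 = 15626 ⇒ 15625
(3) 15625|_5 = 5^(5 + 1) ↦ 6^(6 + 1)|_6 = 279936 ⇒ 279935
(4) 279935|_6 = 5·6^6 + 5·6^5 + 5·6^4 + 5·6^3 + 5·6^2 + 5·6 + 5 ↦ 5·7^7 + 5·7^5 + 5·7^4 + 5·7^3 + 5·7^2 + 5·7 + 5|_7 = 4215755 ⇒ 4215754
(5) 4215754|_7 = 5·7^7 + 5·7^5 + 5·7^4 + 5·7^3 + 5·7^2 + 5·7 + 4 ↦ 5·8^8 + 5·8^5 + 5·8^4 + 5·8^3 + 5·8^2 + 5·8 + 4|_8 = 84073324 ⇒ 84073323
(6) 84073323|_8 = 5·8^8 + 5·8^5 + 5·8^4 + 5·8^3 + 5·8^2 + 5·8 + 3 ↦ 5·9^9 + 5·9^5 + 5·9^4 + 5·9^3 + 5·9^2 + 5·9 + 3|_9 = 1937434593 ⇒ 1937434592
(7) 1937434592|_9 = 5·9^9 + 5·9^5 + 5·9^4 + 5·9^3 + 5·9^2 + 5·9 + 2 ↦ 5·10^10 + 5·10^5 + 5·10^4 + 5·10^3 + 5·10^2 + 5·10 + 2|_10 = 50000555552 ⇒ 50000555551
(8) 50000555551|_10 = 5·10^10 + 5·10^5 + 5·10^4 + 5·10^3 + 5·10^2 + 5·10 + 1 ↦ 5·11^11 + 5·11^5 + 5·11^4 + 5·11^3 + 5·11^2 + 5·11 + 1|_11 = 1426559238831 ⇒ 1426559238830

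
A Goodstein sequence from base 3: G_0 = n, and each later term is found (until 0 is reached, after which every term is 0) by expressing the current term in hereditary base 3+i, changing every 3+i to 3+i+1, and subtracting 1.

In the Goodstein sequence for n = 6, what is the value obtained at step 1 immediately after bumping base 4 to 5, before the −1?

step 0: 6 = 2·3; sub 4 for 3: 2·4; = 8; G_1 = 8−1 = 7
step 1: 7 = 4 + 3; sub 5 for 4: 5 + 3; = 8; G_2 = 8−1 = 7

8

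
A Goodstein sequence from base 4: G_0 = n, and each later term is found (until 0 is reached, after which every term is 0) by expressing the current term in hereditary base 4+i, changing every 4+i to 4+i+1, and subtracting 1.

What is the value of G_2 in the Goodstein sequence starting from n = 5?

i=0: 5 = 4 + 1 (b=4); 4→5: 5 + 1 = 6; 6−1 = 5
i=1: 5 = 5 (b=5); 5→6: 6 = 6; 6−1 = 5
i=2: 5 = 5 (b=6); 6→7: 5 = 5; 5−1 = 4

5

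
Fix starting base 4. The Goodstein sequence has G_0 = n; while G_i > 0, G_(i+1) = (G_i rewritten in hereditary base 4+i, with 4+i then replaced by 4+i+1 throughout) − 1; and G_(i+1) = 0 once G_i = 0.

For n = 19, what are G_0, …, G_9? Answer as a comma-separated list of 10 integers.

19, 27, 37, 49, 63, 69, 75, 81, 87, 93

G_0=19  [base 4] 4^2 + 3  →[4↦5]→  5^2 + 3 = 28  −1 ⇒ G_1=27
G_1=27  [base 5] 5^2 + 2  →[5↦6]→  6^2 + 2 = 38  −1 ⇒ G_2=37
G_2=37  [base 6] 6^2 + 1  →[6↦7]→  7^2 + 1 = 50  −1 ⇒ G_3=49
G_3=49  [base 7] 7^2  →[7↦8]→  8^2 = 64  −1 ⇒ G_4=63
G_4=63  [base 8] 7·8 + 7  →[8↦9]→  7·9 + 7 = 70  −1 ⇒ G_5=69
G_5=69  [base 9] 7·9 + 6  →[9↦10]→  7·10 + 6 = 76  −1 ⇒ G_6=75
G_6=75  [base 10] 7·10 + 5  →[10↦11]→  7·11 + 5 = 82  −1 ⇒ G_7=81
G_7=81  [base 11] 7·11 + 4  →[11↦12]→  7·12 + 4 = 88  −1 ⇒ G_8=87
G_8=87  [base 12] 7·12 + 3  →[12↦13]→  7·13 + 3 = 94  −1 ⇒ G_9=93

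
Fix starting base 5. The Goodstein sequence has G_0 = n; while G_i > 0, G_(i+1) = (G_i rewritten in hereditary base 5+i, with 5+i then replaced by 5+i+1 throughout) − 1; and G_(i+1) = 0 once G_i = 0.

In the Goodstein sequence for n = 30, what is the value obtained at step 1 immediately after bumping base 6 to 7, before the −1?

54

base 5: 30 = 5^2 + 5; at 6: 6^2 + 6 = 42; next = 41
base 6: 41 = 6^2 + 5; at 7: 7^2 + 5 = 54; next = 53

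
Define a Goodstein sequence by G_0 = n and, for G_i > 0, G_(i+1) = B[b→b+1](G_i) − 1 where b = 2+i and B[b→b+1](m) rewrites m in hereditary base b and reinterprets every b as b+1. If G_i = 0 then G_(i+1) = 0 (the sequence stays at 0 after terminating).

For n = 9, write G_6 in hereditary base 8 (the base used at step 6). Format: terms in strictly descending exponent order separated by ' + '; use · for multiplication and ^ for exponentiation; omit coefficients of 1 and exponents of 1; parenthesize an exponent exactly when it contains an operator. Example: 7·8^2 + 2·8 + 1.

3·8^8 + 3·8^3 + 3·8^2 + 2·8 + 7

i=0: 9 = 2^(2 + 1) + 1 (b=2); 2→3: 3^(3 + 1) + 1 = 82; 82−1 = 81
i=1: 81 = 3^(3 + 1) (b=3); 3→4: 4^(4 + 1) = 1024; 1024−1 = 1023
i=2: 1023 = 3·4^4 + 3·4^3 + 3·4^2 + 3·4 + 3 (b=4); 4→5: 3·5^5 + 3·5^3 + 3·5^2 + 3·5 + 3 = 9843; 9843−1 = 9842
i=3: 9842 = 3·5^5 + 3·5^3 + 3·5^2 + 3·5 + 2 (b=5); 5→6: 3·6^6 + 3·6^3 + 3·6^2 + 3·6 + 2 = 140744; 140744−1 = 140743
i=4: 140743 = 3·6^6 + 3·6^3 + 3·6^2 + 3·6 + 1 (b=6); 6→7: 3·7^7 + 3·7^3 + 3·7^2 + 3·7 + 1 = 2471827; 2471827−1 = 2471826
i=5: 2471826 = 3·7^7 + 3·7^3 + 3·7^2 + 3·7 (b=7); 7→8: 3·8^8 + 3·8^3 + 3·8^2 + 3·8 = 50333400; 50333400−1 = 50333399
i=6: 50333399 = 3·8^8 + 3·8^3 + 3·8^2 + 2·8 + 7 (b=8); 8→9: 3·9^9 + 3·9^3 + 3·9^2 + 2·9 + 7 = 1162263922; 1162263922−1 = 1162263921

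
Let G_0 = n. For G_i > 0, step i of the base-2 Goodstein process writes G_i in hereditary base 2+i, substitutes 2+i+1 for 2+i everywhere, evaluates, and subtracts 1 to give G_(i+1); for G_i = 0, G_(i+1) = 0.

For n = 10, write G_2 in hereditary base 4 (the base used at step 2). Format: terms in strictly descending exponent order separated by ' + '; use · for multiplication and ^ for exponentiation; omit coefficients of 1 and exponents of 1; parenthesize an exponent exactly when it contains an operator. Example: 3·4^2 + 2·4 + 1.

4^(4 + 1) + 1

10 —HB2→ 2^(2 + 1) + 2 —bump→ 3^(3 + 1) + 3 = 84 —(−1)→ 83
83 —HB3→ 3^(3 + 1) + 2 —bump→ 4^(4 + 1) + 2 = 1026 —(−1)→ 1025
1025 —HB4→ 4^(4 + 1) + 1 —bump→ 5^(5 + 1) + 1 = 15626 —(−1)→ 15625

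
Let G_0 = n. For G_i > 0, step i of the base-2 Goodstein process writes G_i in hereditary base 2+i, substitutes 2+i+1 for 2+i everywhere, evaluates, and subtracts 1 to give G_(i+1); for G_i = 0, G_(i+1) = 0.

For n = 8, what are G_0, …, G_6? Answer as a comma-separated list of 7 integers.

base 2: 8 = 2^(2 + 1); at 3: 3^(3 + 1) = 81; next = 80
base 3: 80 = 2·3^3 + 2·3^2 + 2·3 + 2; at 4: 2·4^4 + 2·4^2 + 2·4 + 2 = 554; next = 553
base 4: 553 = 2·4^4 + 2·4^2 + 2·4 + 1; at 5: 2·5^5 + 2·5^2 + 2·5 + 1 = 6311; next = 6310
base 5: 6310 = 2·5^5 + 2·5^2 + 2·5; at 6: 2·6^6 + 2·6^2 + 2·6 = 93396; next = 93395
base 6: 93395 = 2·6^6 + 2·6^2 + 6 + 5; at 7: 2·7^7 + 2·7^2 + 7 + 5 = 1647196; next = 1647195
base 7: 1647195 = 2·7^7 + 2·7^2 + 7 + 4; at 8: 2·8^8 + 2·8^2 + 8 + 4 = 33554572; next = 33554571

8, 80, 553, 6310, 93395, 1647195, 33554571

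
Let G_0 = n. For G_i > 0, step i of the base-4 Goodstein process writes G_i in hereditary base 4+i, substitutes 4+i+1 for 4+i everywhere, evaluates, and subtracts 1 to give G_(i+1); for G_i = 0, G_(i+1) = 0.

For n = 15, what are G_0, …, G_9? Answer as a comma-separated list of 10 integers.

step 0: 15 = 3·4 + 3; sub 5 for 4: 3·5 + 3; = 18; G_1 = 18−1 = 17
step 1: 17 = 3·5 + 2; sub 6 for 5: 3·6 + 2; = 20; G_2 = 20−1 = 19
step 2: 19 = 3·6 + 1; sub 7 for 6: 3·7 + 1; = 22; G_3 = 22−1 = 21
step 3: 21 = 3·7; sub 8 for 7: 3·8; = 24; G_4 = 24−1 = 23
step 4: 23 = 2·8 + 7; sub 9 for 8: 2·9 + 7; = 25; G_5 = 25−1 = 24
step 5: 24 = 2·9 + 6; sub 10 for 9: 2·10 + 6; = 26; G_6 = 26−1 = 25
step 6: 25 = 2·10 + 5; sub 11 for 10: 2·11 + 5; = 27; G_7 = 27−1 = 26
step 7: 26 = 2·11 + 4; sub 12 for 11: 2·12 + 4; = 28; G_8 = 28−1 = 27
step 8: 27 = 2·12 + 3; sub 13 for 12: 2·13 + 3; = 29; G_9 = 29−1 = 28

15, 17, 19, 21, 23, 24, 25, 26, 27, 28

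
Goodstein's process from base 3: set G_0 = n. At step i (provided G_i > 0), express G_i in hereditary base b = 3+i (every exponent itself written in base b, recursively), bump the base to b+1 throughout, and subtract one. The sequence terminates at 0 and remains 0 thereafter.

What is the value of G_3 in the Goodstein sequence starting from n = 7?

9

[0] 7 ≡ 2·3 + 1 (base 3). Lift 4: 9. −1: 8.
[1] 8 ≡ 2·4 (base 4). Lift 5: 10. −1: 9.
[2] 9 ≡ 5 + 4 (base 5). Lift 6: 10. −1: 9.
[3] 9 ≡ 6 + 3 (base 6). Lift 7: 10. −1: 9.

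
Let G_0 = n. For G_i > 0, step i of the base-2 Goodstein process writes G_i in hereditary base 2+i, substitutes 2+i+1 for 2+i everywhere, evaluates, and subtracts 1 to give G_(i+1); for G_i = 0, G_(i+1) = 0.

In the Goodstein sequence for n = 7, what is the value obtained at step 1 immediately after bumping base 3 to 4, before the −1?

[0] 7 ≡ 2^2 + 2 + 1 (base 2). Lift 3: 31. −1: 30.
[1] 30 ≡ 3^3 + 3 (base 3). Lift 4: 260. −1: 259.

260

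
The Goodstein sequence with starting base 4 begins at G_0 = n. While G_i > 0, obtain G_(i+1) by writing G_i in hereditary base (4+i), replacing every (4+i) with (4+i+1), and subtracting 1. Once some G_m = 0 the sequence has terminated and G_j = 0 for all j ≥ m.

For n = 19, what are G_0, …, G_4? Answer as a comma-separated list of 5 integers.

19, 27, 37, 49, 63

[0] 19 ≡ 4^2 + 3 (base 4). Lift 5: 28. −1: 27.
[1] 27 ≡ 5^2 + 2 (base 5). Lift 6: 38. −1: 37.
[2] 37 ≡ 6^2 + 1 (base 6). Lift 7: 50. −1: 49.
[3] 49 ≡ 7^2 (base 7). Lift 8: 64. −1: 63.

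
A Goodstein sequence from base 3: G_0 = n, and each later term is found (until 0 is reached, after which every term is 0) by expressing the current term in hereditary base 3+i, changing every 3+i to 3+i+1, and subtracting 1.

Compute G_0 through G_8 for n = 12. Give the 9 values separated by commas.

12 —HB3→ 3^2 + 3 —bump→ 4^2 + 4 = 20 —(−1)→ 19
19 —HB4→ 4^2 + 3 —bump→ 5^2 + 3 = 28 —(−1)→ 27
27 —HB5→ 5^2 + 2 —bump→ 6^2 + 2 = 38 —(−1)→ 37
37 —HB6→ 6^2 + 1 —bump→ 7^2 + 1 = 50 —(−1)→ 49
49 —HB7→ 7^2 —bump→ 8^2 = 64 —(−1)→ 63
63 —HB8→ 7·8 + 7 —bump→ 7·9 + 7 = 70 —(−1)→ 69
69 —HB9→ 7·9 + 6 —bump→ 7·10 + 6 = 76 —(−1)→ 75
75 —HB10→ 7·10 + 5 —bump→ 7·11 + 5 = 82 —(−1)→ 81

12, 19, 27, 37, 49, 63, 69, 75, 81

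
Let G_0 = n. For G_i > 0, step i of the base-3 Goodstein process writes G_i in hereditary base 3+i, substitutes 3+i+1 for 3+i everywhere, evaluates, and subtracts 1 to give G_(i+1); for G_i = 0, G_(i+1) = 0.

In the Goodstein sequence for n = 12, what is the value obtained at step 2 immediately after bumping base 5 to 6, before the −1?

G_0=12  [base 3] 3^2 + 3  →[3↦4]→  4^2 + 4 = 20  −1 ⇒ G_1=19
G_1=19  [base 4] 4^2 + 3  →[4↦5]→  5^2 + 3 = 28  −1 ⇒ G_2=27
G_2=27  [base 5] 5^2 + 2  →[5↦6]→  6^2 + 2 = 38  −1 ⇒ G_3=37

38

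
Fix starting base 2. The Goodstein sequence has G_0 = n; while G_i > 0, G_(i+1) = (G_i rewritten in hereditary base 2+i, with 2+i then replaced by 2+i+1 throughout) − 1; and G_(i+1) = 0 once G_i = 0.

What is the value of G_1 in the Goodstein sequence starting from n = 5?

27

step 0: 5 = 2^2 + 1; sub 3 for 2: 3^3 + 1; = 28; G_1 = 28−1 = 27
step 1: 27 = 3^3; sub 4 for 3: 4^4; = 256; G_2 = 256−1 = 255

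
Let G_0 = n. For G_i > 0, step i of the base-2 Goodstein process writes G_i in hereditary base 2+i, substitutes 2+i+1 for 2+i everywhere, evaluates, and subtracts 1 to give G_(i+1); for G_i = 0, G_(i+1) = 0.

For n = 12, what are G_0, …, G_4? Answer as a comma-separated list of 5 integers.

12 —HB2→ 2^(2 + 1) + 2^2 —bump→ 3^(3 + 1) + 3^3 = 108 —(−1)→ 107
107 —HB3→ 3^(3 + 1) + 2·3^2 + 2·3 + 2 —bump→ 4^(4 + 1) + 2·4^2 + 2·4 + 2 = 1066 —(−1)→ 1065
1065 —HB4→ 4^(4 + 1) + 2·4^2 + 2·4 + 1 —bump→ 5^(5 + 1) + 2·5^2 + 2·5 + 1 = 15686 —(−1)→ 15685
15685 —HB5→ 5^(5 + 1) + 2·5^2 + 2·5 —bump→ 6^(6 + 1) + 2·6^2 + 2·6 = 280020 —(−1)→ 280019

12, 107, 1065, 15685, 280019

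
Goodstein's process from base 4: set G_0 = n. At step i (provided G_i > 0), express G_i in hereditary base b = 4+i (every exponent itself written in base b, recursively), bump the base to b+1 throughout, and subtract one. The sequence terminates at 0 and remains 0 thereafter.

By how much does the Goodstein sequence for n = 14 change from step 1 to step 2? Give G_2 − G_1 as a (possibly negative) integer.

[0] 14 ≡ 3·4 + 2 (base 4). Lift 5: 17. −1: 16.
[1] 16 ≡ 3·5 + 1 (base 5). Lift 6: 19. −1: 18.

2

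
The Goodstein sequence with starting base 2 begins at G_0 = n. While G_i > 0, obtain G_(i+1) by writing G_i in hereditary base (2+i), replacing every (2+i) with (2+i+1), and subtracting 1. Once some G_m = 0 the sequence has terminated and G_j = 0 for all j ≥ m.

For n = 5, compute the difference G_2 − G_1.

G_0=5  [base 2] 2^2 + 1  →[2↦3]→  3^3 + 1 = 28  −1 ⇒ G_1=27
G_1=27  [base 3] 3^3  →[3↦4]→  4^4 = 256  −1 ⇒ G_2=255

228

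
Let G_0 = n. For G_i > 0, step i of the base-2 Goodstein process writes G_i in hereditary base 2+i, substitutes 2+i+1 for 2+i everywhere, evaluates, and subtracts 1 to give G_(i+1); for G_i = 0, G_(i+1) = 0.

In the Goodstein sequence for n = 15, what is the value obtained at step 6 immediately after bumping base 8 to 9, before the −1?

3524450281

G_0 = 15. HB_2(15) = 2^(2 + 1) + 2^2 + 2 + 1. Bump = 112. G_1 = 111.
G_1 = 111. HB_3(111) = 3^(3 + 1) + 3^3 + 3. Bump = 1284. G_2 = 1283.
G_2 = 1283. HB_4(1283) = 4^(4 + 1) + 4^4 + 3. Bump = 18753. G_3 = 18752.
G_3 = 18752. HB_5(18752) = 5^(5 + 1) + 5^5 + 2. Bump = 326594. G_4 = 326593.
G_4 = 326593. HB_6(326593) = 6^(6 + 1) + 6^6 + 1. Bump = 6588345. G_5 = 6588344.
G_5 = 6588344. HB_7(6588344) = 7^(7 + 1) + 7^7. Bump = 150994944. G_6 = 150994943.
G_6 = 150994943. HB_8(150994943) = 8^(8 + 1) + 7·8^7 + 7·8^6 + 7·8^5 + 7·8^4 + 7·8^3 + 7·8^2 + 7·8 + 7. Bump = 3524450281. G_7 = 3524450280.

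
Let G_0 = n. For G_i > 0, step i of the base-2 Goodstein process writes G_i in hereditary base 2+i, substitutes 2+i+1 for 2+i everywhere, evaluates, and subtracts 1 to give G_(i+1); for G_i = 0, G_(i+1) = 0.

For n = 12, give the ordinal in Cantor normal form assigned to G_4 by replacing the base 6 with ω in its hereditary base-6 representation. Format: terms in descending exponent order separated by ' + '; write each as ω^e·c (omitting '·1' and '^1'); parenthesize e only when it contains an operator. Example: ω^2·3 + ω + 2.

ω^(ω + 1) + ω^2·2 + ω + 5

i=0: 12 = 2^(2 + 1) + 2^2 (b=2); 2→3: 3^(3 + 1) + 3^3 = 108; 108−1 = 107
i=1: 107 = 3^(3 + 1) + 2·3^2 + 2·3 + 2 (b=3); 3→4: 4^(4 + 1) + 2·4^2 + 2·4 + 2 = 1066; 1066−1 = 1065
i=2: 1065 = 4^(4 + 1) + 2·4^2 + 2·4 + 1 (b=4); 4→5: 5^(5 + 1) + 2·5^2 + 2·5 + 1 = 15686; 15686−1 = 15685
i=3: 15685 = 5^(5 + 1) + 2·5^2 + 2·5 (b=5); 5→6: 6^(6 + 1) + 2·6^2 + 2·6 = 280020; 280020−1 = 280019
i=4: 280019 = 6^(6 + 1) + 2·6^2 + 6 + 5 (b=6); 6→7: 7^(7 + 1) + 2·7^2 + 7 + 5 = 5764911; 5764911−1 = 5764910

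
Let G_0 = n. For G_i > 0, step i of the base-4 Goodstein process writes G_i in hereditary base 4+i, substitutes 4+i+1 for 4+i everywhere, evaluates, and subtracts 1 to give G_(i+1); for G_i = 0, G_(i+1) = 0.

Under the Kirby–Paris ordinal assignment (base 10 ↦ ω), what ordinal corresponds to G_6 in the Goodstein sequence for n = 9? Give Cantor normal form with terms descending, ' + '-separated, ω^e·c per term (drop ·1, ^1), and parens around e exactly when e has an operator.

step 0: 9 = 2·4 + 1; sub 5 for 4: 2·5 + 1; = 11; G_1 = 11−1 = 10
step 1: 10 = 2·5; sub 6 for 5: 2·6; = 12; G_2 = 12−1 = 11
step 2: 11 = 6 + 5; sub 7 for 6: 7 + 5; = 12; G_3 = 12−1 = 11
step 3: 11 = 7 + 4; sub 8 for 7: 8 + 4; = 12; G_4 = 12−1 = 11
step 4: 11 = 8 + 3; sub 9 for 8: 9 + 3; = 12; G_5 = 12−1 = 11
step 5: 11 = 9 + 2; sub 10 for 9: 10 + 2; = 12; G_6 = 12−1 = 11
step 6: 11 = 10 + 1; sub 11 for 10: 11 + 1; = 12; G_7 = 12−1 = 11

ω + 1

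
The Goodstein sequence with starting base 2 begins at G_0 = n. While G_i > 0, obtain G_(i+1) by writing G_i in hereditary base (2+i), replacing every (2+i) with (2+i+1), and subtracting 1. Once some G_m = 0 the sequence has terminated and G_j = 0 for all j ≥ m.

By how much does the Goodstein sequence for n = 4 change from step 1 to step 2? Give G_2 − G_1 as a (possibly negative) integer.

15

base 2: 4 = 2^2; at 3: 3^3 = 27; next = 26
base 3: 26 = 2·3^2 + 2·3 + 2; at 4: 2·4^2 + 2·4 + 2 = 42; next = 41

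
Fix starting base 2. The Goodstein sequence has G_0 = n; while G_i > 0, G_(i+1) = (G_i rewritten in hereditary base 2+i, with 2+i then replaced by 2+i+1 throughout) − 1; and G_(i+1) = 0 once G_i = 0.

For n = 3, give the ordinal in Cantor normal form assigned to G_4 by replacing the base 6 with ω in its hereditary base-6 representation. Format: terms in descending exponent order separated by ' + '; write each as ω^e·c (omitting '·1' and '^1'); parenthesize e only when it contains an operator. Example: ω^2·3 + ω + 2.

1

step 0: 3 = 2 + 1; sub 3 for 2: 3 + 1; = 4; G_1 = 4−1 = 3
step 1: 3 = 3; sub 4 for 3: 4; = 4; G_2 = 4−1 = 3
step 2: 3 = 3; sub 5 for 4: 3; = 3; G_3 = 3−1 = 2
step 3: 2 = 2; sub 6 for 5: 2; = 2; G_4 = 2−1 = 1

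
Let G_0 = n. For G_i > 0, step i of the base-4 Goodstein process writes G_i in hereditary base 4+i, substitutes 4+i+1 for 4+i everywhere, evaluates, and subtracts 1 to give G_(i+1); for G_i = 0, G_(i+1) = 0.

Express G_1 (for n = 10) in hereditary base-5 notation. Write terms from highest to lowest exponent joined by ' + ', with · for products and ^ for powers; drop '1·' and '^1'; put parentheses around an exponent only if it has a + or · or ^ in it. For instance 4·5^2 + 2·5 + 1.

base 4: 10 = 2·4 + 2; at 5: 2·5 + 2 = 12; next = 11
base 5: 11 = 2·5 + 1; at 6: 2·6 + 1 = 13; next = 12

2·5 + 1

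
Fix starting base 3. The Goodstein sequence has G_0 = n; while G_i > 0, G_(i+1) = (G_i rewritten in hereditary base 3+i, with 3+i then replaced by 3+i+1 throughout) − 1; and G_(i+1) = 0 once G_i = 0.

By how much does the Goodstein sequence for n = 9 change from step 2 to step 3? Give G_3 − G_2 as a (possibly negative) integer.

2

[0] 9 ≡ 3^2 (base 3). Lift 4: 16. −1: 15.
[1] 15 ≡ 3·4 + 3 (base 4). Lift 5: 18. −1: 17.
[2] 17 ≡ 3·5 + 2 (base 5). Lift 6: 20. −1: 19.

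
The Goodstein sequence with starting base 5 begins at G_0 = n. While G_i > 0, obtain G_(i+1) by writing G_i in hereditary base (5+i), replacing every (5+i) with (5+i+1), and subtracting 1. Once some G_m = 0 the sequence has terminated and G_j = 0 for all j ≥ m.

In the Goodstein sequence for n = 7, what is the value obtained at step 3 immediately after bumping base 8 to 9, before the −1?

i=0: 7 = 5 + 2 (b=5); 5→6: 6 + 2 = 8; 8−1 = 7
i=1: 7 = 6 + 1 (b=6); 6→7: 7 + 1 = 8; 8−1 = 7
i=2: 7 = 7 (b=7); 7→8: 8 = 8; 8−1 = 7
i=3: 7 = 7 (b=8); 8→9: 7 = 7; 7−1 = 6

7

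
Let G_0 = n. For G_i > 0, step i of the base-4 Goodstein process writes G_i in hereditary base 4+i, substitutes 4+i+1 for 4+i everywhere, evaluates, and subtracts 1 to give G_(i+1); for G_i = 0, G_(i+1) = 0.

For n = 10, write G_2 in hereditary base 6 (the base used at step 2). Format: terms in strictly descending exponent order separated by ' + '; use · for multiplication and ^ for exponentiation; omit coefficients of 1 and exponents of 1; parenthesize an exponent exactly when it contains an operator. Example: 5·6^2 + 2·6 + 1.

G_0 = 10. HB_4(10) = 2·4 + 2. Bump = 12. G_1 = 11.
G_1 = 11. HB_5(11) = 2·5 + 1. Bump = 13. G_2 = 12.
G_2 = 12. HB_6(12) = 2·6. Bump = 14. G_3 = 13.

2·6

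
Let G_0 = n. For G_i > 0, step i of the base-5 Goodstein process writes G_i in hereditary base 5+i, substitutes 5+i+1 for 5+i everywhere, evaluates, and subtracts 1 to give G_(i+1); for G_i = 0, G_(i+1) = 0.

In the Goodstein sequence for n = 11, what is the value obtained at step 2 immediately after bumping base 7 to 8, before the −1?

14

i=0: 11 = 2·5 + 1 (b=5); 5→6: 2·6 + 1 = 13; 13−1 = 12
i=1: 12 = 2·6 (b=6); 6→7: 2·7 = 14; 14−1 = 13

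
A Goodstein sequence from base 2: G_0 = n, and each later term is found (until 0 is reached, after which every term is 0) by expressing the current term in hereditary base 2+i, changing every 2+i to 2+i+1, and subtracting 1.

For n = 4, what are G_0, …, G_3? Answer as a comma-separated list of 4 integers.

[0] 4 ≡ 2^2 (base 2). Lift 3: 27. −1: 26.
[1] 26 ≡ 2·3^2 + 2·3 + 2 (base 3). Lift 4: 42. −1: 41.
[2] 41 ≡ 2·4^2 + 2·4 + 1 (base 4). Lift 5: 61. −1: 60.

4, 26, 41, 60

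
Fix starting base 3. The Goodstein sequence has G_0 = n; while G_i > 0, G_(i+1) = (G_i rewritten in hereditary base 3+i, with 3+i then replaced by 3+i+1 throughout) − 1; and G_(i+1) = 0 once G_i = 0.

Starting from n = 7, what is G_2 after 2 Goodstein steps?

i=0: 7 = 2·3 + 1 (b=3); 3→4: 2·4 + 1 = 9; 9−1 = 8
i=1: 8 = 2·4 (b=4); 4→5: 2·5 = 10; 10−1 = 9
i=2: 9 = 5 + 4 (b=5); 5→6: 6 + 4 = 10; 10−1 = 9

9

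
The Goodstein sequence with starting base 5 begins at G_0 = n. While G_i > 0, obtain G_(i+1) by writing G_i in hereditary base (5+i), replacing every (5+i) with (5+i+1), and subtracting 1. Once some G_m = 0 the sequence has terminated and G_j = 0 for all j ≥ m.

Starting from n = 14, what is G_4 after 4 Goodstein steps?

[0] 14 ≡ 2·5 + 4 (base 5). Lift 6: 16. −1: 15.
[1] 15 ≡ 2·6 + 3 (base 6). Lift 7: 17. −1: 16.
[2] 16 ≡ 2·7 + 2 (base 7). Lift 8: 18. −1: 17.
[3] 17 ≡ 2·8 + 1 (base 8). Lift 9: 19. −1: 18.

18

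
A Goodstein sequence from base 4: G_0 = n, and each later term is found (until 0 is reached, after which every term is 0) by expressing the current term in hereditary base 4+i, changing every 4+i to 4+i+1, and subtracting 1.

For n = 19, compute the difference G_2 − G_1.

step 0: 19 = 4^2 + 3; sub 5 for 4: 5^2 + 3; = 28; G_1 = 28−1 = 27
step 1: 27 = 5^2 + 2; sub 6 for 5: 6^2 + 2; = 38; G_2 = 38−1 = 37

10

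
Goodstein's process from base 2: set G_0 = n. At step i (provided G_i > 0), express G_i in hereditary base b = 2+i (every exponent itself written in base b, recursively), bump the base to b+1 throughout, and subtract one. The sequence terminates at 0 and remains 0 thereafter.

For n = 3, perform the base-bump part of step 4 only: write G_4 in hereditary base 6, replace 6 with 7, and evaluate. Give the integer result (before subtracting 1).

1

3 —HB2→ 2 + 1 —bump→ 3 + 1 = 4 —(−1)→ 3
3 —HB3→ 3 —bump→ 4 = 4 —(−1)→ 3
3 —HB4→ 3 —bump→ 3 = 3 —(−1)→ 2
2 —HB5→ 2 —bump→ 2 = 2 —(−1)→ 1
1 —HB6→ 1 —bump→ 1 = 1 —(−1)→ 0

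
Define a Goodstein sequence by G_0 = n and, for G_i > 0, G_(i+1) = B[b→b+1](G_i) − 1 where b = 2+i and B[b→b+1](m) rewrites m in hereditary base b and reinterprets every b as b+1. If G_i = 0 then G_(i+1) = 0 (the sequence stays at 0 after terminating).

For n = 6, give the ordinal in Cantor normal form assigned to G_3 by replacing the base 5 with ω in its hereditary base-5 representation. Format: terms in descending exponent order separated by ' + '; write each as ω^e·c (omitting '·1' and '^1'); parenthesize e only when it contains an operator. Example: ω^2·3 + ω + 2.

ω^ω

G_0=6  [base 2] 2^2 + 2  →[2↦3]→  3^3 + 3 = 30  −1 ⇒ G_1=29
G_1=29  [base 3] 3^3 + 2  →[3↦4]→  4^4 + 2 = 258  −1 ⇒ G_2=257
G_2=257  [base 4] 4^4 + 1  →[4↦5]→  5^5 + 1 = 3126  −1 ⇒ G_3=3125
G_3=3125  [base 5] 5^5  →[5↦6]→  6^6 = 46656  −1 ⇒ G_4=46655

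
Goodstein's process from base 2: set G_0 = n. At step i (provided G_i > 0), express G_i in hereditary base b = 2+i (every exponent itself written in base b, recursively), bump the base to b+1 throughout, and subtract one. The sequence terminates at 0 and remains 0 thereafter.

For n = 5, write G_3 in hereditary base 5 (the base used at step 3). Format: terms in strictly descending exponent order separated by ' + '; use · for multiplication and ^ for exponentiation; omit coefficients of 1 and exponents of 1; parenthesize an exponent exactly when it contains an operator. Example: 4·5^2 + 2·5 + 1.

3·5^3 + 3·5^2 + 3·5 + 2

i=0: 5 = 2^2 + 1 (b=2); 2→3: 3^3 + 1 = 28; 28−1 = 27
i=1: 27 = 3^3 (b=3); 3→4: 4^4 = 256; 256−1 = 255
i=2: 255 = 3·4^3 + 3·4^2 + 3·4 + 3 (b=4); 4→5: 3·5^3 + 3·5^2 + 3·5 + 3 = 468; 468−1 = 467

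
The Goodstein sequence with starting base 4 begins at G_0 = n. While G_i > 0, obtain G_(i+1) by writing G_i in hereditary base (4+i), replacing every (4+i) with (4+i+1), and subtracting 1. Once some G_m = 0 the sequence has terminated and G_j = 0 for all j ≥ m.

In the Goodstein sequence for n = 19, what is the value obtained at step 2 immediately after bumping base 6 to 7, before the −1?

G_0=19  [base 4] 4^2 + 3  →[4↦5]→  5^2 + 3 = 28  −1 ⇒ G_1=27
G_1=27  [base 5] 5^2 + 2  →[5↦6]→  6^2 + 2 = 38  −1 ⇒ G_2=37
G_2=37  [base 6] 6^2 + 1  →[6↦7]→  7^2 + 1 = 50  −1 ⇒ G_3=49

50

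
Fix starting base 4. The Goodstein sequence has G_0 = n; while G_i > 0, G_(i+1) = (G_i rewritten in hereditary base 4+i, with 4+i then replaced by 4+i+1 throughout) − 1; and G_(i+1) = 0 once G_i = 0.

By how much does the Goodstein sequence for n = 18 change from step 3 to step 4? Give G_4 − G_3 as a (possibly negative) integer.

G_0 = 18. HB_4(18) = 4^2 + 2. Bump = 27. G_1 = 26.
G_1 = 26. HB_5(26) = 5^2 + 1. Bump = 37. G_2 = 36.
G_2 = 36. HB_6(36) = 6^2. Bump = 49. G_3 = 48.
G_3 = 48. HB_7(48) = 6·7 + 6. Bump = 54. G_4 = 53.

5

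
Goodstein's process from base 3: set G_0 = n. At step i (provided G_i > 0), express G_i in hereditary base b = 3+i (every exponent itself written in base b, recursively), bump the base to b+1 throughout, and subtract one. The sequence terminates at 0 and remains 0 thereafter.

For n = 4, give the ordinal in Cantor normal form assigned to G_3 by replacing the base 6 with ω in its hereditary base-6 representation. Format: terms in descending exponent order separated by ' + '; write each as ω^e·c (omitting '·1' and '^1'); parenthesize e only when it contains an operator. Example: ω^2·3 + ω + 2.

3

4 —HB3→ 3 + 1 —bump→ 4 + 1 = 5 —(−1)→ 4
4 —HB4→ 4 —bump→ 5 = 5 —(−1)→ 4
4 —HB5→ 4 —bump→ 4 = 4 —(−1)→ 3
3 —HB6→ 3 —bump→ 3 = 3 —(−1)→ 2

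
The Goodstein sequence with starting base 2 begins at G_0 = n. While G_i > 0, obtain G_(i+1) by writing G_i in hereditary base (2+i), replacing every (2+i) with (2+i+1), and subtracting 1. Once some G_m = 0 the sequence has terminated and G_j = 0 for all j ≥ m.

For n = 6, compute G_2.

base 2: 6 = 2^2 + 2; at 3: 3^3 + 3 = 30; next = 29
base 3: 29 = 3^3 + 2; at 4: 4^4 + 2 = 258; next = 257
base 4: 257 = 4^4 + 1; at 5: 5^5 + 1 = 3126; next = 3125

257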